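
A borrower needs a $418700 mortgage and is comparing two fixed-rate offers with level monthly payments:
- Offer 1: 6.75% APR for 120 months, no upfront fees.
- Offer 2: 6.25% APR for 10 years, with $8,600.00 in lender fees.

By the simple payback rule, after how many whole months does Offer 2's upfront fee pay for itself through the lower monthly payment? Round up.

81 months

Offer 1: at 6.75% the monthly rate is 0.0056250, so the payment is 418,700 × 0.0056250 / (1 − 1.0056250^−120) = $4,807.69.
Offer 2: at 6.25% the monthly rate is 0.0052083, so the payment is 418,700 × 0.0052083 / (1 − 1.0052083^−120) = $4,701.17.
Monthly savings = $4,807.69 − $4,701.17 = $106.52.
Break-even = $8,600.00 / $106.52 = 80.74 → 81 months.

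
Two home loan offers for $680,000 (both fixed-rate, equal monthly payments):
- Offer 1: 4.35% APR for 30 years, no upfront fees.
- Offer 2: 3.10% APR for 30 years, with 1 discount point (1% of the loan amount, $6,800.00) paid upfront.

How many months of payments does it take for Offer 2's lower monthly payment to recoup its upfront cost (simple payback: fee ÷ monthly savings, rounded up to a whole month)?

15 months

Offer 1: at 4.35% the monthly rate is 0.0036250, so the payment is 680,000 × 0.0036250 / (1 − 1.0036250^−360) = $3,385.12.
Offer 2: at 3.10% the monthly rate is 0.0025833, so the payment is 680,000 × 0.0025833 / (1 − 1.0025833^−360) = $2,903.71.
Monthly savings = $3,385.12 − $2,903.71 = $481.41.
Break-even = $6,800.00 / $481.41 = 14.13 → 15 months.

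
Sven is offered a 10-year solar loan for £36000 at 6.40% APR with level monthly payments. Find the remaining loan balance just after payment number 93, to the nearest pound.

£10,208

With monthly rate i = 6.4%/12 = 0.0053333, the balance after k of n payments is P · [(1+i)^n − (1+i)^k] / [(1+i)^n − 1].
(1+0.0053333)^120 = 1.89325842 and (1+0.0053333)^93 = 1.63997667, so the balance is 36,000 × (1.89325842 − 1.63997667) / (1.89325842 − 1) = £10,207.73.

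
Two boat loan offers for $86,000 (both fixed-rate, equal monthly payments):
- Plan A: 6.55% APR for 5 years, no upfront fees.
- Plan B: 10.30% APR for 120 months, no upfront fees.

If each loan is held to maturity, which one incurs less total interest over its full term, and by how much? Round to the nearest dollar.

Plan A by $37,018

Plan A: monthly rate = 6.55%/12 = 0.0054583; payment = 86,000 × 0.0054583 / (1 − (1+0.0054583)^−60) = $1,684.70.
Total interest on Plan A = 60 × $1,684.70 − $86,000 = $15,082.00.
Plan B: monthly rate = 10.3%/12 = 0.0085833; payment = 86,000 × 0.0085833 / (1 − (1+0.0085833)^−120) = $1,150.83.
Total interest on Plan B = 120 × $1,150.83 − $86,000 = $52,099.60.
Plan A is lower by $37,017.60.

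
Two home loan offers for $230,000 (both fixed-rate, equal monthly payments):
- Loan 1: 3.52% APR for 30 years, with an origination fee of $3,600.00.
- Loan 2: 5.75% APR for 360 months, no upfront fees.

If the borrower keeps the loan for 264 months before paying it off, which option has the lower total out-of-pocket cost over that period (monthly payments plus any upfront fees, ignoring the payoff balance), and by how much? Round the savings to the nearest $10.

Loan 1 by $77,410

Loan 1: at 3.52% the monthly rate is 0.0029333, so the payment is 230,000 × 0.0029333 / (1 − 1.0029333^−360) = $1,035.37.
Loan 2: at 5.75% the monthly rate is 0.0047917, so the payment is 230,000 × 0.0047917 / (1 − 1.0047917^−360) = $1,342.22.
Over 264 months: Loan 1 costs 264 × $1,035.37 + $3,600.00 = $276,937.68; Loan 2 costs 264 × $1,342.22 = $354,346.08.
Loan 1 is cheaper by $354,346.08 − $276,937.68 = $77,408.40.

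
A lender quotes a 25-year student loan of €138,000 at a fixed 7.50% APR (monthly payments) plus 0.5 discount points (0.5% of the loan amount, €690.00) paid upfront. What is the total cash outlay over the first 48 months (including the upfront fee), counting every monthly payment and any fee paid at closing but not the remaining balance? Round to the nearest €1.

€49,641

At 7.50% the monthly rate is 0.0062500, so the payment is 138,000 × 0.0062500 / (1 − 1.0062500^−300) = €1,019.81.
Total outlay = 48 × €1,019.81 + €690.00 = €49,640.88.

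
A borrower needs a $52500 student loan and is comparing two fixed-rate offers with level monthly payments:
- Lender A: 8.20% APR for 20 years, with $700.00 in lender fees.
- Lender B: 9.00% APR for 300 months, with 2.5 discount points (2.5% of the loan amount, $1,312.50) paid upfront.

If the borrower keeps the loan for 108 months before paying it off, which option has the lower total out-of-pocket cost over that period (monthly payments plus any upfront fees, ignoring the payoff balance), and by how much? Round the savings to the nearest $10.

Lender A by $60

Lender A: monthly rate = 8.2%/12 = 0.0068333; payment = 52,500 × 0.0068333 / (1 − (1+0.0068333)^−240) = $445.69.
Lender B: at 9.00% the monthly rate is 0.0075000, so the payment is 52,500 × 0.0075000 / (1 − 1.0075000^−300) = $440.58.
Over 108 months: Lender A costs 108 × $445.69 + $700.00 = $48,834.52; Lender B costs 108 × $440.58 + $1,312.50 = $48,895.14.
Lender A is cheaper by $48,895.14 − $48,834.52 = $60.62.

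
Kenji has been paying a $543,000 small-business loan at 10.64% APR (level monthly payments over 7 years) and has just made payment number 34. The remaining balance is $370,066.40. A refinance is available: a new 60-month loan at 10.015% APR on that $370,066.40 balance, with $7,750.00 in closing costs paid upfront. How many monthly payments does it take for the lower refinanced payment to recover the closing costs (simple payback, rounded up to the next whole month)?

6 months

Current payment = 543,000 × 10.64%/12 / (1 − (1+0.0088667)^−84) = $9,195.02.
Refinanced payment = 370,066.40 × 0.0083458 / (1 − (1+0.0083458)^−60) = $7,865.55.
Monthly savings = $9,195.02 − $7,865.55 = $1,329.47.
Break-even = $7,750.00 / $1,329.47 = 5.83 → 6 months.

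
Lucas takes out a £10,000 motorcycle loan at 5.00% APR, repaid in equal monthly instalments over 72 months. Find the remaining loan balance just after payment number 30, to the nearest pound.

With monthly rate i = 5%/12 = 0.0041667, the balance after k of n payments is P · [(1+i)^n − (1+i)^k] / [(1+i)^n − 1].
(1+0.0041667)^72 = 1.34901774 and (1+0.0041667)^30 = 1.13285422, so the balance is 10,000 × (1.34901774 − 1.13285422) / (1.34901774 − 1) = £6,193.48.

£6,193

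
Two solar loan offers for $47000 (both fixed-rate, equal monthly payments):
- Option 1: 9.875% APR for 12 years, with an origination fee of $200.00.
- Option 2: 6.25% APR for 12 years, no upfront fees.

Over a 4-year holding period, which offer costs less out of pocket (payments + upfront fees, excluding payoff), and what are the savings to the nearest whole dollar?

Option 1: at 9.875% the monthly rate is 0.0082292, so the payment is 47,000 × 0.0082292 / (1 − 1.0082292^−144) = $558.30.
Option 2: monthly rate = 6.25%/12 = 0.0052083; payment = 47,000 × 0.0052083 / (1 − (1+0.0052083)^−144) = $464.75.
Over 48 months: Option 1 costs 48 × $558.30 + $200.00 = $26,998.40; Option 2 costs 48 × $464.75 = $22,308.00.
Option 2 is cheaper by $26,998.40 − $22,308.00 = $4,690.40.

Option 2 by $4,690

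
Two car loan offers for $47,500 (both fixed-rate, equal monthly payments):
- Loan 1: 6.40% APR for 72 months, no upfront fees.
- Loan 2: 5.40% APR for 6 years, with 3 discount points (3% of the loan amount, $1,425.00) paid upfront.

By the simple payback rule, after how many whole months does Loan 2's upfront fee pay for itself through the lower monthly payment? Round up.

Loan 1: monthly rate = 6.4%/12 = 0.0053333; payment = 47,500 × 0.0053333 / (1 − (1+0.0053333)^−72) = $796.21.
Loan 2: monthly rate = 5.4%/12 = 0.0045000; payment = 47,500 × 0.0045000 / (1 − (1+0.0045000)^−72) = $773.83.
Monthly savings = $796.21 − $773.83 = $22.38.
Break-even = $1,425.00 / $22.38 = 63.67 → 64 months.

64 months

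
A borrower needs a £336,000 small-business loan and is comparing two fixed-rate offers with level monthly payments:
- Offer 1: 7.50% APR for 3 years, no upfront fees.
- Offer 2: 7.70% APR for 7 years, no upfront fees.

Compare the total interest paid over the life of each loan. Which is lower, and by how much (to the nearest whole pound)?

Offer 1 by £59,438

Offer 1: monthly rate = 7.5%/12 = 0.0062500; payment = 336,000 × 0.0062500 / (1 − (1+0.0062500)^−36) = £10,451.69.
Total interest on Offer 1 = 36 × £10,451.69 − £336,000 = £40,260.84.
Offer 2: monthly rate = 7.7%/12 = 0.0064167; payment = 336,000 × 0.0064167 / (1 − (1+0.0064167)^−84) = £5,186.89.
Total interest on Offer 2 = 84 × £5,186.89 − £336,000 = £99,698.76.
Offer 1 is lower by £59,437.92.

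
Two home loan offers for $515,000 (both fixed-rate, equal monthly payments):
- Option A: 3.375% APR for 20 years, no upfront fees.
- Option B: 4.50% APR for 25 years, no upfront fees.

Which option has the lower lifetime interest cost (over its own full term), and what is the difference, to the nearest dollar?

Option A: at 3.375% the monthly rate is 0.0028125, so the payment is 515,000 × 0.0028125 / (1 − 1.0028125^−240) = $2,953.82.
Total interest on Option A = 240 × $2,953.82 − $515,000 = $193,916.80.
Option B: monthly rate = 4.5%/12 = 0.0037500; payment = 515,000 × 0.0037500 / (1 − (1+0.0037500)^−300) = $2,862.54.
Total interest on Option B = 300 × $2,862.54 − $515,000 = $343,762.00.
Option A is lower by $149,845.20.

Option A by $149,845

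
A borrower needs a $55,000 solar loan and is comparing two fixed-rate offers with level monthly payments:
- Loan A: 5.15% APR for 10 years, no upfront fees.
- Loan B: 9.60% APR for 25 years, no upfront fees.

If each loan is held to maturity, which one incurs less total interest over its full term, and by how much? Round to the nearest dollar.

Loan A by $74,820

Loan A: monthly rate = 5.15%/12 = 0.0042917; payment = 55,000 × 0.0042917 / (1 − (1+0.0042917)^−120) = $587.40.
Total interest on Loan A = 120 × $587.40 − $55,000 = $15,488.00.
Loan B: monthly rate = 9.6%/12 = 0.0080000; payment = 55,000 × 0.0080000 / (1 − (1+0.0080000)^−300) = $484.36.
Total interest on Loan B = 300 × $484.36 − $55,000 = $90,308.00.
Loan A is lower by $74,820.00.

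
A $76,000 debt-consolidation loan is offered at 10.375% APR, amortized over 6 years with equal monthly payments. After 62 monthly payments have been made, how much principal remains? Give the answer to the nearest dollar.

$13,570

With monthly rate i = 10.375%/12 = 0.0086458, the balance after k of n payments is P · [(1+i)^n − (1+i)^k] / [(1+i)^n − 1].
(1+0.0086458)^72 = 1.85860163 and (1+0.0086458)^62 = 1.70529425, so the balance is 76,000 × (1.85860163 − 1.70529425) / (1.85860163 − 1) = $13,570.16.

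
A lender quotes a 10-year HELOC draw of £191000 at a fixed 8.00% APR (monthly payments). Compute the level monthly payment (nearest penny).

Monthly rate = 8%/12 = 0.0066667; payment = 191,000 × 0.0066667 / (1 − (1+0.0066667)^−120) = £2,317.36.

£2,317.36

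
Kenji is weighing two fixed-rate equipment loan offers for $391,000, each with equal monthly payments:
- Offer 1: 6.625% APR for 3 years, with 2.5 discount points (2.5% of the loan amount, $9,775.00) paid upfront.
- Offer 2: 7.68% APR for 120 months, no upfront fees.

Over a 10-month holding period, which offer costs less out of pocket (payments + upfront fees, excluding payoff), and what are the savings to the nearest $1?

Offer 1: at 6.625% the monthly rate is 0.0055208, so the payment is 391,000 × 0.0055208 / (1 − 1.0055208^−36) = $12,006.02.
Offer 2: monthly rate = 7.68%/12 = 0.0064000; payment = 391,000 × 0.0064000 / (1 − (1+0.0064000)^−120) = $4,678.05.
Over 10 months: Offer 1 costs 10 × $12,006.02 + $9,775.00 = $129,835.20; Offer 2 costs 10 × $4,678.05 = $46,780.50.
Offer 2 is cheaper by $129,835.20 − $46,780.50 = $83,054.70.

Offer 2 by $83,055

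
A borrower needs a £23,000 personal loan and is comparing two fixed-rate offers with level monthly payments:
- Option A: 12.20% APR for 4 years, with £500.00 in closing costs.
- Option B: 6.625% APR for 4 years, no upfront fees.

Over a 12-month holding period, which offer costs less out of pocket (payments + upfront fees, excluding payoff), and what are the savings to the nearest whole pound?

Option B by £1,234

Option A: monthly rate = 12.2%/12 = 0.0101667; payment = 23,000 × 0.0101667 / (1 − (1+0.0101667)^−48) = £607.94.
Option B: monthly rate = 6.625%/12 = 0.0055208; payment = 23,000 × 0.0055208 / (1 − (1+0.0055208)^−48) = £546.77.
Over 12 months: Option A costs 12 × £607.94 + £500.00 = £7,795.28; Option B costs 12 × £546.77 = £6,561.24.
Option B is cheaper by £7,795.28 − £6,561.24 = £1,234.04.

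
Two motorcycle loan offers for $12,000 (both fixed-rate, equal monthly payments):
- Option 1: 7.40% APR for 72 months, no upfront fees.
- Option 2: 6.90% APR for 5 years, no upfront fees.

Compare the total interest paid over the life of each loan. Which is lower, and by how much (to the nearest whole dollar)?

Option 2 by $674

Option 1: monthly rate = 7.4%/12 = 0.0061667; payment = 12,000 × 0.0061667 / (1 − (1+0.0061667)^−72) = $206.90.
Total interest on Option 1 = 72 × $206.90 − $12,000 = $2,896.80.
Option 2: monthly rate = 6.9%/12 = 0.0057500; payment = 12,000 × 0.0057500 / (1 − (1+0.0057500)^−60) = $237.05.
Total interest on Option 2 = 60 × $237.05 − $12,000 = $2,223.00.
Option 2 is lower by $673.80.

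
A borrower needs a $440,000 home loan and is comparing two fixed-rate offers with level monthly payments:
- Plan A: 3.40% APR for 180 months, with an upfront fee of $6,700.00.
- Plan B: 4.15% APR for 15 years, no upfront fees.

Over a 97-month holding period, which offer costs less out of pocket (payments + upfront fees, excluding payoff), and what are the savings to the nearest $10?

Plan A by $9,200

Plan A: at 3.40% the monthly rate is 0.0028333, so the payment is 440,000 × 0.0028333 / (1 − 1.0028333^−180) = $3,123.92.
Plan B: monthly rate = 4.15%/12 = 0.0034583; payment = 440,000 × 0.0034583 / (1 − (1+0.0034583)^−180) = $3,287.80.
Over 97 months: Plan A costs 97 × $3,123.92 + $6,700.00 = $309,720.24; Plan B costs 97 × $3,287.80 = $318,916.60.
Plan A is cheaper by $318,916.60 − $309,720.24 = $9,196.36.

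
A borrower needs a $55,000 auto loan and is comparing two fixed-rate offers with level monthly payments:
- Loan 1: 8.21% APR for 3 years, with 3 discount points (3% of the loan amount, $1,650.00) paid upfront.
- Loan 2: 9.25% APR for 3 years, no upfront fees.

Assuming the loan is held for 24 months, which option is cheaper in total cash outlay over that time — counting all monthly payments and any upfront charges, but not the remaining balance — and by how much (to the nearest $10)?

Loan 2 by $1,010

Loan 1: at 8.21% the monthly rate is 0.0068417, so the payment is 55,000 × 0.0068417 / (1 − 1.0068417^−36) = $1,728.83.
Loan 2: at 9.25% the monthly rate is 0.0077083, so the payment is 55,000 × 0.0077083 / (1 − 1.0077083^−36) = $1,755.39.
Over 24 months: Loan 1 costs 24 × $1,728.83 + $1,650.00 = $43,141.92; Loan 2 costs 24 × $1,755.39 = $42,129.36.
Loan 2 is cheaper by $43,141.92 − $42,129.36 = $1,012.56.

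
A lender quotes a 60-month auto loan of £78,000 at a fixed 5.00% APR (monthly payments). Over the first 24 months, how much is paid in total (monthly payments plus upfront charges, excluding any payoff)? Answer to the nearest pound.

Monthly rate = 5%/12 = 0.0041667; payment = 78,000 × 0.0041667 / (1 − (1+0.0041667)^−60) = £1,471.96.
Total outlay = 24 × £1,471.96 = £35,327.04.

£35,327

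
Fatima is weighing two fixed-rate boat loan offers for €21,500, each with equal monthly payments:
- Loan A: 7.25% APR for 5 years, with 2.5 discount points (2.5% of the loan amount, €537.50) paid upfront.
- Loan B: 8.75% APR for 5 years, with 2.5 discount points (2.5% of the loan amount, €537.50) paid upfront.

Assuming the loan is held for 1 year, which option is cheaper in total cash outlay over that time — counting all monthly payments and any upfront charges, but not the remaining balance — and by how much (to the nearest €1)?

Loan A: at 7.25% the monthly rate is 0.0060417, so the payment is 21,500 × 0.0060417 / (1 − 1.0060417^−60) = €428.27.
Loan B: monthly rate = 8.75%/12 = 0.0072917; payment = 21,500 × 0.0072917 / (1 − (1+0.0072917)^−60) = €443.70.
Over 12 months: Loan A costs 12 × €428.27 + €537.50 = €5,676.74; Loan B costs 12 × €443.70 + €537.50 = €5,861.90.
Loan A is cheaper by €5,861.90 − €5,676.74 = €185.16.

Loan A by €185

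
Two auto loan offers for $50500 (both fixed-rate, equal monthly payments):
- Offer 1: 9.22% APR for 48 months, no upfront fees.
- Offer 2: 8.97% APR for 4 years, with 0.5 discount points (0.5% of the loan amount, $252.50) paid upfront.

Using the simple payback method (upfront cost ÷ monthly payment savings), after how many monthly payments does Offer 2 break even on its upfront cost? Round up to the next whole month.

43 months

Offer 1: at 9.22% the monthly rate is 0.0076833, so the payment is 50,500 × 0.0076833 / (1 − 1.0076833^−48) = $1,261.98.
Offer 2: monthly rate = 8.97%/12 = 0.0074750; payment = 50,500 × 0.0074750 / (1 − (1+0.0074750)^−48) = $1,255.98.
Monthly savings = $1,261.98 − $1,255.98 = $6.00.
Break-even = $252.50 / $6.00 = 42.08 → 43 months.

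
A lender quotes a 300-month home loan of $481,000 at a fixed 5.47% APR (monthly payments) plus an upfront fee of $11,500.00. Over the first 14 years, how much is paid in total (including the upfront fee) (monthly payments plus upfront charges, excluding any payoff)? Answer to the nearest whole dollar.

At 5.47% the monthly rate is 0.0045583, so the payment is 481,000 × 0.0045583 / (1 − 1.0045583^−300) = $2,945.15.
Total outlay = 168 × $2,945.15 + $11,500.00 = $506,285.20.

$506,285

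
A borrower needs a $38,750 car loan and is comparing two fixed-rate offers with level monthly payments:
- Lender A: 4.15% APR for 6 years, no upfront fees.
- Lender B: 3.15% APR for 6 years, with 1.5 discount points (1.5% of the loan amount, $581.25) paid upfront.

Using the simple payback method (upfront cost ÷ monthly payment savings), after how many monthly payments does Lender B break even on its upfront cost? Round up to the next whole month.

Lender A: monthly rate = 4.15%/12 = 0.0034583; payment = 38,750 × 0.0034583 / (1 − (1+0.0034583)^−72) = $608.90.
Lender B: at 3.15% the monthly rate is 0.0026250, so the payment is 38,750 × 0.0026250 / (1 − 1.0026250^−72) = $591.36.
Monthly savings = $608.90 − $591.36 = $17.54.
Break-even = $581.25 / $17.54 = 33.14 → 34 months.

34 months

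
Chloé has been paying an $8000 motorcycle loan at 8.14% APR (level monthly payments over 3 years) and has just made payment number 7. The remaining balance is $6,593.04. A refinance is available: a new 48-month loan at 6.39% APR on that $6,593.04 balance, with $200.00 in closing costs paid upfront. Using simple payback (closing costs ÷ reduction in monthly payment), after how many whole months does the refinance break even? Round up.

Current payment = 8,000 × 8.14%/12 / (1 − (1+0.0067833)^−36) = $251.21.
Refinanced payment = 6,593.04 × 0.0053250 / (1 − (1+0.0053250)^−48) = $156.02.
Monthly savings = $251.21 − $156.02 = $95.19.
Break-even = $200.00 / $95.19 = 2.10 → 3 months.

3 months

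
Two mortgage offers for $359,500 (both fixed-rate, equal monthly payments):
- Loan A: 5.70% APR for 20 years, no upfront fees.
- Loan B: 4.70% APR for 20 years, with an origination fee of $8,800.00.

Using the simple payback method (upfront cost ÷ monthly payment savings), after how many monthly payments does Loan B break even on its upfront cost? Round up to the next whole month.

44 months

Loan A: monthly rate = 5.7%/12 = 0.0047500; payment = 359,500 × 0.0047500 / (1 − (1+0.0047500)^−240) = $2,513.74.
Loan B: monthly rate = 4.7%/12 = 0.0039167; payment = 359,500 × 0.0039167 / (1 − (1+0.0039167)^−240) = $2,313.37.
Monthly savings = $2,513.74 − $2,313.37 = $200.37.
Break-even = $8,800.00 / $200.37 = 43.92 → 44 months.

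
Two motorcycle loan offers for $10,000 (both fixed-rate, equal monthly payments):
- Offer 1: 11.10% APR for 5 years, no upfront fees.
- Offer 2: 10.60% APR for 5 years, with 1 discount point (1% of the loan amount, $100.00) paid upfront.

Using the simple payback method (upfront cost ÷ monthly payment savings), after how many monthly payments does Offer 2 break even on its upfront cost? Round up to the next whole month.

41 months

Offer 1: monthly rate = 11.1%/12 = 0.0092500; payment = 10,000 × 0.0092500 / (1 − (1+0.0092500)^−60) = $217.92.
Offer 2: monthly rate = 10.6%/12 = 0.0088333; payment = 10,000 × 0.0088333 / (1 − (1+0.0088333)^−60) = $215.43.
Monthly savings = $217.92 − $215.43 = $2.49.
Break-even = $100.00 / $2.49 = 40.16 → 41 months.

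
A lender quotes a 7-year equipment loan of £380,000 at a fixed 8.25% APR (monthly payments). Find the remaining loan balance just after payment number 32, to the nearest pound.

£260,276

With monthly rate i = 8.25%/12 = 0.0068750, the balance after k of n payments is P · [(1+i)^n − (1+i)^k] / [(1+i)^n − 1].
(1+0.0068750)^84 = 1.77806180 and (1+0.0068750)^32 = 1.24513903, so the balance is 380,000 × (1.77806180 − 1.24513903) / (1.77806180 − 1) = £260,275.79.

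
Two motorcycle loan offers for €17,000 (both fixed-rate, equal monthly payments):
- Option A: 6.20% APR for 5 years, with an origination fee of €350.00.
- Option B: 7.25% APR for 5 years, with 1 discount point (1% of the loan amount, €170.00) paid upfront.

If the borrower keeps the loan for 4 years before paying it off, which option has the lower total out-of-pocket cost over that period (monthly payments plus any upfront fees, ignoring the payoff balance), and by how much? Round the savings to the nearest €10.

Option A: monthly rate = 6.2%/12 = 0.0051667; payment = 17,000 × 0.0051667 / (1 − (1+0.0051667)^−60) = €330.24.
Option B: monthly rate = 7.25%/12 = 0.0060417; payment = 17,000 × 0.0060417 / (1 − (1+0.0060417)^−60) = €338.63.
Over 48 months: Option A costs 48 × €330.24 + €350.00 = €16,201.52; Option B costs 48 × €338.63 + €170.00 = €16,424.24.
Option A is cheaper by €16,424.24 − €16,201.52 = €222.72.

Option A by €220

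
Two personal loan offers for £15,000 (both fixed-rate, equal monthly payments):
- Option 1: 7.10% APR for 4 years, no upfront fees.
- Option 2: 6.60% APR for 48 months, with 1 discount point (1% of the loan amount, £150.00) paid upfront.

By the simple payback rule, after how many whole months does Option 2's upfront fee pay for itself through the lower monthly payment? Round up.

Option 1: monthly rate = 7.1%/12 = 0.0059167; payment = 15,000 × 0.0059167 / (1 − (1+0.0059167)^−48) = £359.89.
Option 2: at 6.60% the monthly rate is 0.0055000, so the payment is 15,000 × 0.0055000 / (1 − 1.0055000^−48) = £356.42.
Monthly savings = £359.89 − £356.42 = £3.47.
Break-even = £150.00 / £3.47 = 43.23 → 44 months.

44 months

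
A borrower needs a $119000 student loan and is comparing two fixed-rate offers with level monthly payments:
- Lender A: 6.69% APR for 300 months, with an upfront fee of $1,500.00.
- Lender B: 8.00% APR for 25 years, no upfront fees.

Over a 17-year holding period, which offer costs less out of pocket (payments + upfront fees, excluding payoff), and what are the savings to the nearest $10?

Lender A by $19,060

Lender A: monthly rate = 6.69%/12 = 0.0055750; payment = 119,000 × 0.0055750 / (1 − (1+0.0055750)^−300) = $817.68.
Lender B: at 8.00% the monthly rate is 0.0066667, so the payment is 119,000 × 0.0066667 / (1 − 1.0066667^−300) = $918.46.
Over 204 months: Lender A costs 204 × $817.68 + $1,500.00 = $168,306.72; Lender B costs 204 × $918.46 = $187,365.84.
Lender A is cheaper by $187,365.84 − $168,306.72 = $19,059.12.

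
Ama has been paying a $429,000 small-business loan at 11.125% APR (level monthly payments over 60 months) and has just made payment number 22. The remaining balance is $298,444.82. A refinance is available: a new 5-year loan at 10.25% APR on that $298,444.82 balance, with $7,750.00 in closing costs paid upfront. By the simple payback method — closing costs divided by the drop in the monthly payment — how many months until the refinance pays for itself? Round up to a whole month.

Current payment = 429,000 × 11.125%/12 / (1 − (1+0.0092708)^−60) = $9,354.27.
Refinanced payment = 298,444.82 × 0.0085417 / (1 − (1+0.0085417)^−60) = $6,377.84.
Monthly savings = $9,354.27 − $6,377.84 = $2,976.43.
Break-even = $7,750.00 / $2,976.43 = 2.60 → 3 months.

3 months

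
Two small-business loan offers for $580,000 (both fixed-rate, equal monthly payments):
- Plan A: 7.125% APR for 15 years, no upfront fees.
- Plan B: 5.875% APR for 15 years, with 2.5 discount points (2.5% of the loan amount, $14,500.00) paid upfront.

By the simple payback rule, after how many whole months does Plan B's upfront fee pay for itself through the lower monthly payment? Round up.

Plan A: monthly rate = 7.125%/12 = 0.0059375; payment = 580,000 × 0.0059375 / (1 − (1+0.0059375)^−180) = $5,253.82.
Plan B: monthly rate = 5.875%/12 = 0.0048958; payment = 580,000 × 0.0048958 / (1 − (1+0.0048958)^−180) = $4,855.29.
Monthly savings = $5,253.82 − $4,855.29 = $398.53.
Break-even = $14,500.00 / $398.53 = 36.38 → 37 months.

37 months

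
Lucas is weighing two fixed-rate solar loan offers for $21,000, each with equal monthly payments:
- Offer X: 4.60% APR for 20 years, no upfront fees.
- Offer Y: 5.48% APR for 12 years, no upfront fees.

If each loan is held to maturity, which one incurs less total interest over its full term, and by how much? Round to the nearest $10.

Offer X: monthly rate = 4.6%/12 = 0.0038333; payment = 21,000 × 0.0038333 / (1 − (1+0.0038333)^−240) = $133.99.
Total interest on Offer X = 240 × $133.99 − $21,000 = $11,157.60.
Offer Y: monthly rate = 5.48%/12 = 0.0045667; payment = 21,000 × 0.0045667 / (1 − (1+0.0045667)^−144) = $199.32.
Total interest on Offer Y = 144 × $199.32 − $21,000 = $7,702.08.
Offer Y is lower by $3,455.52.

Offer Y by $3,460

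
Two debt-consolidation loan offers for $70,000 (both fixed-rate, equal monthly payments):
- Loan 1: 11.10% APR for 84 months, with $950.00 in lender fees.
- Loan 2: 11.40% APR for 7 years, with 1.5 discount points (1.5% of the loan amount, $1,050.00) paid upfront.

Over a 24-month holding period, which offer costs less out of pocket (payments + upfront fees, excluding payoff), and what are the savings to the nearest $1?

Loan 1: at 11.10% the monthly rate is 0.0092500, so the payment is 70,000 × 0.0092500 / (1 − 1.0092500^−84) = $1,202.25.
Loan 2: monthly rate = 11.4%/12 = 0.0095000; payment = 70,000 × 0.0095000 / (1 − (1+0.0095000)^−84) = $1,213.34.
Over 24 months: Loan 1 costs 24 × $1,202.25 + $950.00 = $29,804.00; Loan 2 costs 24 × $1,213.34 + $1,050.00 = $30,170.16.
Loan 1 is cheaper by $30,170.16 − $29,804.00 = $366.16.

Loan 1 by $366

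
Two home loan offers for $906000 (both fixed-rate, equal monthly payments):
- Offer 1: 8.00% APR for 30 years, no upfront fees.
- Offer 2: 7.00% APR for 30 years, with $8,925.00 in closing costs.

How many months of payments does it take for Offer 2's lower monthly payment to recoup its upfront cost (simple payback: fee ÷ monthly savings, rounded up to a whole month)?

15 months

Offer 1: monthly rate = 8%/12 = 0.0066667; payment = 906,000 × 0.0066667 / (1 − (1+0.0066667)^−360) = $6,647.91.
Offer 2: at 7.00% the monthly rate is 0.0058333, so the payment is 906,000 × 0.0058333 / (1 − 1.0058333^−360) = $6,027.64.
Monthly savings = $6,647.91 − $6,027.64 = $620.27.
Break-even = $8,925.00 / $620.27 = 14.39 → 15 months.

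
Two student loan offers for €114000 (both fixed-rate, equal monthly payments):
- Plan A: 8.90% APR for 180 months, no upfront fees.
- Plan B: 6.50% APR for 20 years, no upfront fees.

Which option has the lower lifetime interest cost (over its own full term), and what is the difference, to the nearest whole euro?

Plan A: at 8.90% the monthly rate is 0.0074167, so the payment is 114,000 × 0.0074167 / (1 − 1.0074167^−180) = €1,149.49.
Total interest on Plan A = 180 × €1,149.49 − €114,000 = €92,908.20.
Plan B: at 6.50% the monthly rate is 0.0054167, so the payment is 114,000 × 0.0054167 / (1 − 1.0054167^−240) = €849.95.
Total interest on Plan B = 240 × €849.95 − €114,000 = €89,988.00.
Plan B is lower by €2,920.20.

Plan B by €2,920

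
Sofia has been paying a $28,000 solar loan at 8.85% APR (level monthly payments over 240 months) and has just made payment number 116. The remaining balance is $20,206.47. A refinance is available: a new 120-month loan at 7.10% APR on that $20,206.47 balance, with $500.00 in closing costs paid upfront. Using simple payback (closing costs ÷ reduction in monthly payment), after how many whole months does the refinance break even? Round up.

Current payment = 28,000 × 8.85%/12 / (1 − (1+0.0073750)^−240) = $249.23.
Refinanced payment = 20,206.47 × 0.0059167 / (1 − (1+0.0059167)^−120) = $235.66.
Monthly savings = $249.23 − $235.66 = $13.57.
Break-even = $500.00 / $13.57 = 36.85 → 37 months.

37 months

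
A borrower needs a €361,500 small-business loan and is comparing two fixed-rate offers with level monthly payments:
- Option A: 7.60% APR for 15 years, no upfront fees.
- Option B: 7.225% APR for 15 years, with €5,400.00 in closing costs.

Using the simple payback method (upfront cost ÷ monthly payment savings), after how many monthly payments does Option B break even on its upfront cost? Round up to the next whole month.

71 months

Option A: monthly rate = 7.6%/12 = 0.0063333; payment = 361,500 × 0.0063333 / (1 − (1+0.0063333)^−180) = €3,371.73.
Option B: at 7.225% the monthly rate is 0.0060208, so the payment is 361,500 × 0.0060208 / (1 − 1.0060208^−180) = €3,294.91.
Monthly savings = €3,371.73 − €3,294.91 = €76.82.
Break-even = €5,400.00 / €76.82 = 70.29 → 71 months.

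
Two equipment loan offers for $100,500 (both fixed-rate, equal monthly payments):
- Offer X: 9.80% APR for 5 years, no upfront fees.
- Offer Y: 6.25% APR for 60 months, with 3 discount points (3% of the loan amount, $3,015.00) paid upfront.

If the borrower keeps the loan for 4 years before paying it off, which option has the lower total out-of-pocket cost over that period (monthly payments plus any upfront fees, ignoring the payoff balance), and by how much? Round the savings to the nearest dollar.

Offer X: at 9.80% the monthly rate is 0.0081667, so the payment is 100,500 × 0.0081667 / (1 − 1.0081667^−60) = $2,125.45.
Offer Y: monthly rate = 6.25%/12 = 0.0052083; payment = 100,500 × 0.0052083 / (1 − (1+0.0052083)^−60) = $1,954.65.
Over 48 months: Offer X costs 48 × $2,125.45 = $102,021.60; Offer Y costs 48 × $1,954.65 + $3,015.00 = $96,838.20.
Offer Y is cheaper by $102,021.60 − $96,838.20 = $5,183.40.

Offer Y by $5,183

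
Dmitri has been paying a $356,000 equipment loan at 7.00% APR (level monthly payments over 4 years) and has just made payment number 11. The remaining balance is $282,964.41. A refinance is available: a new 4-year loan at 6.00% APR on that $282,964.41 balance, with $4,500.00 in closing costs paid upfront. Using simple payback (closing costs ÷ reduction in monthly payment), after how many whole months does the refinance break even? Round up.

Current payment = 356,000 × 7%/12 / (1 − (1+0.0058333)^−48) = $8,524.86.
Refinanced payment = 282,964.41 × 0.0050000 / (1 − (1+0.0050000)^−48) = $6,645.43.
Monthly savings = $8,524.86 − $6,645.43 = $1,879.43.
Break-even = $4,500.00 / $1,879.43 = 2.39 → 3 months.

3 months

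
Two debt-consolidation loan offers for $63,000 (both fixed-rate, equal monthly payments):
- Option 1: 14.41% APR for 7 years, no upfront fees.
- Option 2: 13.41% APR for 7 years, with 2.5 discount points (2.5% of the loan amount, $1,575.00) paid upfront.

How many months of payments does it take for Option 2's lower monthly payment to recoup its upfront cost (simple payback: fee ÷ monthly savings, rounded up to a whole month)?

Option 1: monthly rate = 14.41%/12 = 0.0120083; payment = 63,000 × 0.0120083 / (1 − (1+0.0120083)^−84) = $1,194.94.
Option 2: monthly rate = 13.41%/12 = 0.0111750; payment = 63,000 × 0.0111750 / (1 − (1+0.0111750)^−84) = $1,160.18.
Monthly savings = $1,194.94 − $1,160.18 = $34.76.
Break-even = $1,575.00 / $34.76 = 45.31 → 46 months.

46 months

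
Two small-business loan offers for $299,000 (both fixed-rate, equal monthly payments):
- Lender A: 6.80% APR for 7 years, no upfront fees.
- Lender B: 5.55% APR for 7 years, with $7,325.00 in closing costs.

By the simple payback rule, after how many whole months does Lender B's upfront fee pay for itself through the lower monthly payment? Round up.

Lender A: at 6.80% the monthly rate is 0.0056667, so the payment is 299,000 × 0.0056667 / (1 − 1.0056667^−84) = $4,483.53.
Lender B: at 5.55% the monthly rate is 0.0046250, so the payment is 299,000 × 0.0046250 / (1 − 1.0046250^−84) = $4,303.74.
Monthly savings = $4,483.53 − $4,303.74 = $179.79.
Break-even = $7,325.00 / $179.79 = 40.74 → 41 months.

41 months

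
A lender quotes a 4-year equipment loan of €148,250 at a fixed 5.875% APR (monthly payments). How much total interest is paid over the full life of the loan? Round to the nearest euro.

Monthly rate = 5.875%/12 = 0.0048958; payment = 148,250 × 0.0048958 / (1 − (1+0.0048958)^−48) = €3,473.17.
Total paid = 48 × €3,473.17 = €166,712.16; interest = €166,712.16 − €148,250 = €18,462.16.

€18,462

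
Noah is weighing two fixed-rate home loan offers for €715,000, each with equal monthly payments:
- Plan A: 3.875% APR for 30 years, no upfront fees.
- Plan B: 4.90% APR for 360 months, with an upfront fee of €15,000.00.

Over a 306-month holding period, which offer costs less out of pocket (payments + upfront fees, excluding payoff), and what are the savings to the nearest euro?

Plan A by €147,345

Plan A: at 3.875% the monthly rate is 0.0032292, so the payment is 715,000 × 0.0032292 / (1 − 1.0032292^−360) = €3,362.20.
Plan B: monthly rate = 4.9%/12 = 0.0040833; payment = 715,000 × 0.0040833 / (1 − (1+0.0040833)^−360) = €3,794.70.
Over 306 months: Plan A costs 306 × €3,362.20 = €1,028,833.20; Plan B costs 306 × €3,794.70 + €15,000.00 = €1,176,178.20.
Plan A is cheaper by €1,176,178.20 − €1,028,833.20 = €147,345.00.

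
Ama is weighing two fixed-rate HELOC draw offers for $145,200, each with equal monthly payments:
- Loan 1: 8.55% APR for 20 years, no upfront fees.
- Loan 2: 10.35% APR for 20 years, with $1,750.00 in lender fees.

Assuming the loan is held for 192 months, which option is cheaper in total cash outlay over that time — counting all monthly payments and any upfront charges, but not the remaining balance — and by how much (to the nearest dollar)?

Loan 1: monthly rate = 8.55%/12 = 0.0071250; payment = 145,200 × 0.0071250 / (1 − (1+0.0071250)^−240) = $1,264.68.
Loan 2: at 10.35% the monthly rate is 0.0086250, so the payment is 145,200 × 0.0086250 / (1 − 1.0086250^−240) = $1,435.05.
Over 192 months: Loan 1 costs 192 × $1,264.68 = $242,818.56; Loan 2 costs 192 × $1,435.05 + $1,750.00 = $277,279.60.
Loan 1 is cheaper by $277,279.60 − $242,818.56 = $34,461.04.

Loan 1 by $34,461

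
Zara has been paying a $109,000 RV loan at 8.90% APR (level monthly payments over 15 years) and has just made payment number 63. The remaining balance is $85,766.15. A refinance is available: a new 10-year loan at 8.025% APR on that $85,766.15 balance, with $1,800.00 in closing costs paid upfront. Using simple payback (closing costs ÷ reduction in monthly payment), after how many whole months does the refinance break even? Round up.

32 months

Current payment = 109,000 × 8.9%/12 / (1 − (1+0.0074167)^−180) = $1,099.08.
Refinanced payment = 85,766.15 × 0.0066875 / (1 − (1+0.0066875)^−120) = $1,041.71.
Monthly savings = $1,099.08 − $1,041.71 = $57.37.
Break-even = $1,800.00 / $57.37 = 31.38 → 32 months.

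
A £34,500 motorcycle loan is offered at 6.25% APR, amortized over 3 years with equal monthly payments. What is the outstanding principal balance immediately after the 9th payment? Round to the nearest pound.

£26,470

With monthly rate i = 6.25%/12 = 0.0052083, the balance after k of n payments is P · [(1+i)^n − (1+i)^k] / [(1+i)^n − 1].
(1+0.0052083)^36 = 1.20564345 and (1+0.0052083)^9 = 1.04786352, so the balance is 34,500 × (1.20564345 − 1.04786352) / (1.20564345 − 1) = £26,470.12.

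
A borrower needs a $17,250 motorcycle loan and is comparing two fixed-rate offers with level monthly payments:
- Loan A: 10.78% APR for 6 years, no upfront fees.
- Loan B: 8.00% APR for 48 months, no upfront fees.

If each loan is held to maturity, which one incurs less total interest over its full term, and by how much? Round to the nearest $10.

Loan A: monthly rate = 10.78%/12 = 0.0089833; payment = 17,250 × 0.0089833 / (1 − (1+0.0089833)^−72) = $326.40.
Total interest on Loan A = 72 × $326.40 − $17,250 = $6,250.80.
Loan B: monthly rate = 8%/12 = 0.0066667; payment = 17,250 × 0.0066667 / (1 − (1+0.0066667)^−48) = $421.12.
Total interest on Loan B = 48 × $421.12 − $17,250 = $2,963.76.
Loan B is lower by $3,287.04.

Loan B by $3,290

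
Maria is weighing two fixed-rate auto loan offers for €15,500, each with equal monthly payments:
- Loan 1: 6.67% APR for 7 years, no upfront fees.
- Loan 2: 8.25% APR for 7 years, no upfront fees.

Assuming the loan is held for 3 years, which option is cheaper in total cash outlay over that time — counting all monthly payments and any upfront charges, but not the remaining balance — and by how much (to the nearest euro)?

Loan 1: monthly rate = 6.67%/12 = 0.0055583; payment = 15,500 × 0.0055583 / (1 − (1+0.0055583)^−84) = €231.44.
Loan 2: at 8.25% the monthly rate is 0.0068750, so the payment is 15,500 × 0.0068750 / (1 − 1.0068750^−84) = €243.52.
Over 36 months: Loan 1 costs 36 × €231.44 = €8,331.84; Loan 2 costs 36 × €243.52 = €8,766.72.
Loan 1 is cheaper by €8,766.72 − €8,331.84 = €434.88.

Loan 1 by €435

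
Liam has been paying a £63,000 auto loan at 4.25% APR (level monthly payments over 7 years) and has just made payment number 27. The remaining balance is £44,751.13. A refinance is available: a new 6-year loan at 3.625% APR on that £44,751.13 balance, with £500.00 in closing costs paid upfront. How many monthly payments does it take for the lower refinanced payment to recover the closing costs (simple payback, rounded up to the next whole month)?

3 months

Current payment = 63,000 × 4.25%/12 / (1 − (1+0.0035417)^−84) = £868.40.
Refinanced payment = 44,751.13 × 0.0030208 / (1 − (1+0.0030208)^−72) = £692.52.
Monthly savings = £868.40 − £692.52 = £175.88.
Break-even = £500.00 / £175.88 = 2.84 → 3 months.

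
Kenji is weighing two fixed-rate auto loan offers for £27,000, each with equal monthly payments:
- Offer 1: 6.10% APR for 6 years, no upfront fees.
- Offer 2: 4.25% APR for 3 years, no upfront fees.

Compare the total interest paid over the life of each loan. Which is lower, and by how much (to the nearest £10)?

Offer 2 by £3,500

Offer 1: at 6.10% the monthly rate is 0.0050833, so the payment is 27,000 × 0.0050833 / (1 − 1.0050833^−72) = £448.74.
Total interest on Offer 1 = 72 × £448.74 − £27,000 = £5,309.28.
Offer 2: monthly rate = 4.25%/12 = 0.0035417; payment = 27,000 × 0.0035417 / (1 − (1+0.0035417)^−36) = £800.15.
Total interest on Offer 2 = 36 × £800.15 − £27,000 = £1,805.40.
Offer 2 is lower by £3,503.88.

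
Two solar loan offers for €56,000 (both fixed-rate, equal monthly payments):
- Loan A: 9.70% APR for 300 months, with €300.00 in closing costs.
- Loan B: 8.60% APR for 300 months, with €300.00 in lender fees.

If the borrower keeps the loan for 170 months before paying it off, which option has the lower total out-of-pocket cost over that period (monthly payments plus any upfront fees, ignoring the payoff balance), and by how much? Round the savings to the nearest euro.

Loan B by €7,203

Loan A: monthly rate = 9.7%/12 = 0.0080833; payment = 56,000 × 0.0080833 / (1 − (1+0.0080833)^−300) = €497.08.
Loan B: at 8.60% the monthly rate is 0.0071667, so the payment is 56,000 × 0.0071667 / (1 − 1.0071667^−300) = €454.71.
Over 170 months: Loan A costs 170 × €497.08 + €300.00 = €84,803.60; Loan B costs 170 × €454.71 + €300.00 = €77,600.70.
Loan B is cheaper by €84,803.60 − €77,600.70 = €7,202.90.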